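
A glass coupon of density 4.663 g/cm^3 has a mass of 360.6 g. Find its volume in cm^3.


Rearrange rho = m / V:
  V = m / rho
  V = 360.6 / 4.663 = 77.332 cm^3

77.332 cm^3


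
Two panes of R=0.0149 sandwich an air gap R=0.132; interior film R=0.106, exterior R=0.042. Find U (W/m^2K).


Total thermal resistance (series):
  R_total = R_in + R_glass + R_air + R_glass + R_out
  R_total = 0.106 + 0.0149 + 0.132 + 0.0149 + 0.042 = 0.3098 m^2K/W
U-value = 1 / R_total = 1 / 0.3098 = 3.228 W/m^2K

3.228 W/m^2K


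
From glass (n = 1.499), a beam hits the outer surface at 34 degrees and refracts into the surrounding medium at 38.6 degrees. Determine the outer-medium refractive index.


Apply Snell's law: n1 * sin(theta1) = n2 * sin(theta2)
  n2 = n1 * sin(theta1) / sin(theta2)
  sin(34) = 0.559193
  sin(38.6) = 0.62388
  n2 = 1.499 * 0.559193 / 0.62388 = 1.3436

1.3436


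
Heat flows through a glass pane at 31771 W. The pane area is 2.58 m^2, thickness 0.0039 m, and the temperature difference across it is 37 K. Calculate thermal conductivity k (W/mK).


Fourier's law rearranged: k = Q * t / (A * dT)
  Numerator = 31771 * 0.0039 = 123.9069
  Denominator = 2.58 * 37 = 95.46
  k = 123.9069 / 95.46 = 1.298 W/mK

1.298 W/mK


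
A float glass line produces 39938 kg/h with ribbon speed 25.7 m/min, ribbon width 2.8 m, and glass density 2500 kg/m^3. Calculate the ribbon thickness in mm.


Ribbon cross-section from mass balance:
  Volume rate = throughput / density = 39938 / 2500 = 15.9752 m^3/h
  thickness = volume rate / (speed * 60 * width), i.e.
  thickness = throughput / (60 * speed * width * density) * 1000
  thickness = 39938 / (60 * 25.7 * 2.8 * 2500) * 1000 = 3.7 mm

3.7 mm


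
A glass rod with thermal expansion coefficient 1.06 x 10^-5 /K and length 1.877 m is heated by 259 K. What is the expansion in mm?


Thermal expansion formula: dL = alpha * L0 * dT
  dL = (1.06 x 10^-5) * 1.877 * 259 = 0.00515312 m
Convert to mm: 0.00515312 * 1000 = 5.1531 mm

5.1531 mm


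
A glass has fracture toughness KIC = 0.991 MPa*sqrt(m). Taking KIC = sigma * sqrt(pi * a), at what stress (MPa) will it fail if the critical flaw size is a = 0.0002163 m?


Rearrange KIC = sigma * sqrt(pi * a):
  sigma = KIC / sqrt(pi * a)
  sqrt(pi * 0.0002163) = 0.026068
  sigma = 0.991 / 0.026068 = 38.02 MPa

38.02 MPa


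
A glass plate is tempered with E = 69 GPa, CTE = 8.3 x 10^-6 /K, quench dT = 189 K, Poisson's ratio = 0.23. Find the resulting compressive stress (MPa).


Tempering stress: sigma = E * alpha * dT / (1 - nu)
  E (MPa) = 69 * 1000 = 69000
  Numerator = 69000 * (8.3 x 10^-6) * 189 = 108.2403
  Denominator = 1 - 0.23 = 0.77
  sigma = 108.2403 / 0.77 = 140.6 MPa

140.6 MPa


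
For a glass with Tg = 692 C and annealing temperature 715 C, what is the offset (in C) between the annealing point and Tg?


Offset = T_anneal - Tg:
  offset = 715 - 692 = 23 C

23 C


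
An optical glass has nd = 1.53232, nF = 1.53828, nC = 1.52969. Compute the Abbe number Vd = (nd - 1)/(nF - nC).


Abbe number formula: Vd = (nd - 1) / (nF - nC)
  nd - 1 = 1.53232 - 1 = 0.53232
  nF - nC = 1.53828 - 1.52969 = 0.00859
  Vd = 0.53232 / 0.00859 = 61.97

61.97


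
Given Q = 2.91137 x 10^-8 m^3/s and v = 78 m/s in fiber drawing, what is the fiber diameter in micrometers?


Cross-sectional area from continuity:
  A = Q / v = 2.91137 x 10^-8 / 78 = 3.732526 x 10^-10 m^2
Diameter from circular cross-section:
  d = sqrt(4A / pi) * 10^6 (m -> um)
  d = sqrt(4 * 3.732526 x 10^-10 / pi) * 10^6 = 21.8 um

21.8 um


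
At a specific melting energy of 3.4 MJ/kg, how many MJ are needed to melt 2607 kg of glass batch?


Total energy = mass * specific energy
  E = 2607 * 3.4 = 8863.8 MJ

8863.8 MJ


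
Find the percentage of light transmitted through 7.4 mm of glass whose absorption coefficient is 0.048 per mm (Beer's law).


Beer-Lambert law: T = exp(-alpha * thickness)
  exponent = -0.048 * 7.4 = -0.3552
  T = exp(-0.3552) = 0.701
  Percentage = 0.701 * 100 = 70.1%

70.1%


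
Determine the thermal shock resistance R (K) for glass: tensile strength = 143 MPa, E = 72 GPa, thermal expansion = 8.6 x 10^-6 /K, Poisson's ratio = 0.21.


Thermal shock resistance: R = sigma * (1 - nu) / (E * alpha)
  Numerator = 143 * (1 - 0.21) = 112.97
  Denominator = 72 * 1000 * (8.6 x 10^-6) = 0.6192
  R = 112.97 / 0.6192 = 182.4 K

182.4 K


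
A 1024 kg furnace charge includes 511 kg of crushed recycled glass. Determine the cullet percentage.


Cullet ratio = (cullet mass / total batch mass) * 100
  Ratio = 511 / 1024 * 100 = 49.9%

49.9%


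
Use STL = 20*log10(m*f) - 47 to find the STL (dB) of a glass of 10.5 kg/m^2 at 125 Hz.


Mass law: STL = 20 * log10(m * f) - 47
  m * f = 10.5 * 125 = 1312.5
  log10(1312.5) = 3.1181
  STL = 20 * 3.1181 - 47 = 62.362 - 47 = 15.4 dB

15.4 dB


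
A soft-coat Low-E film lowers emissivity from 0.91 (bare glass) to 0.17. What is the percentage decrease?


Percentage reduction = (1 - coated/uncoated) * 100
  Ratio = 0.17 / 0.91 = 0.1868
  Reduction = (1 - 0.1868) * 100 = 81.3%

81.3%


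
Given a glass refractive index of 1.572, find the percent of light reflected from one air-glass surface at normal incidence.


Fresnel reflectance at normal incidence:
  R = ((n - 1)/(n + 1))^2
  (n - 1)/(n + 1) = (1.572 - 1)/(1.572 + 1) = 0.222395
  R = 0.222395^2 = 0.0494595
  R(%) = 0.0494595 * 100 = 4.946%

4.946%


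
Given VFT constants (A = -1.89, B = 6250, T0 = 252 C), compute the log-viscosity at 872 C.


VFT equation: log(eta) = A + B / (T - T0)
  T - T0 = 872 - 252 = 620
  B / (T - T0) = 6250 / 620 = 10.081
  log(eta) = -1.89 + 10.081 = 8.191

8.191


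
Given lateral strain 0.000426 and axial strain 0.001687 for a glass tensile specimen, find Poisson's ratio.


Poisson's ratio: nu = lateral strain / axial strain
  nu = 0.000426 / 0.001687 = 0.2525

0.2525


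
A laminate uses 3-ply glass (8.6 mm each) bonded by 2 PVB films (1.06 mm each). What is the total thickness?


Total thickness = glass contribution + PVB contribution
  Glass: 3 * 8.6 = 25.8 mm
  PVB: 2 * 1.06 = 2.12 mm
  Total = 25.8 + 2.12 = 27.92 mm

27.92 mm


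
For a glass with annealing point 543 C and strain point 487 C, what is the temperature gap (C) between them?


Gap = T_anneal - T_strain:
  gap = 543 - 487 = 56 C

56 C


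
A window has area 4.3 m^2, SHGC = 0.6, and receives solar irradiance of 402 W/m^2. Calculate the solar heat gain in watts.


Solar heat gain: Q = Area * SHGC * Irradiance
  Q = 4.3 * 0.6 * 402 = 1037.2 W

1037.2 W


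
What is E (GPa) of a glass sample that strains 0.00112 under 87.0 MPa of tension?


Young's modulus: E = stress / strain
  E = 87.0 MPa / 0.00112 = 77678.57 MPa
Convert to GPa: 77678.57 / 1000 = 77.68 GPa

77.68 GPa


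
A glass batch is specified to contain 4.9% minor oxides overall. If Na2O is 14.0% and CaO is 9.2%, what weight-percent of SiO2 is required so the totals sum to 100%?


Known pieces sum to 100%:
  SiO2 = 100 - (others + Na2O + CaO)
  SiO2 = 100 - (4.9 + 14.0 + 9.2) = 71.9%

71.9%


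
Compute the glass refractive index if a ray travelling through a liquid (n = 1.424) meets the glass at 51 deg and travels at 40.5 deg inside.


Apply Snell's law: n1 * sin(theta1) = n2 * sin(theta2)
  n2 = n1 * sin(theta1) / sin(theta2)
  sin(51) = 0.777146
  sin(40.5) = 0.649448
  n2 = 1.424 * 0.777146 / 0.649448 = 1.704

1.704


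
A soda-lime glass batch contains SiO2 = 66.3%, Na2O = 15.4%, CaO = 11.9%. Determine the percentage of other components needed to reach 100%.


Sum the three major oxides:
  SiO2 + Na2O + CaO = 66.3 + 15.4 + 11.9 = 93.6%
Subtract from 100%:
  Others = 100 - 93.6 = 6.4%

6.4%


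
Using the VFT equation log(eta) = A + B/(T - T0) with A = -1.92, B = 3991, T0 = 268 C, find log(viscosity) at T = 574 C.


VFT equation: log(eta) = A + B / (T - T0)
  T - T0 = 574 - 268 = 306
  B / (T - T0) = 3991 / 306 = 13.042
  log(eta) = -1.92 + 13.042 = 11.122

11.122


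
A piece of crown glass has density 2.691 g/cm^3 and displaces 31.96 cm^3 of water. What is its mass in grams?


Rearrange rho = m / V:
  m = rho * V
  m = 2.691 * 31.96 = 86.004 g

86.004 g


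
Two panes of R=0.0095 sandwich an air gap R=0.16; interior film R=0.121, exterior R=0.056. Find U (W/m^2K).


Total thermal resistance (series):
  R_total = R_in + R_glass + R_air + R_glass + R_out
  R_total = 0.121 + 0.0095 + 0.16 + 0.0095 + 0.056 = 0.356 m^2K/W
U-value = 1 / R_total = 1 / 0.356 = 2.809 W/m^2K

2.809 W/m^2K


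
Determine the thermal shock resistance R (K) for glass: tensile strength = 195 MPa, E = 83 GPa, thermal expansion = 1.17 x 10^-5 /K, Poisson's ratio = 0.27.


Thermal shock resistance: R = sigma * (1 - nu) / (E * alpha)
  Numerator = 195 * (1 - 0.27) = 142.35
  Denominator = 83 * 1000 * (1.17 x 10^-5) = 0.9711
  R = 142.35 / 0.9711 = 146.6 K

146.6 K


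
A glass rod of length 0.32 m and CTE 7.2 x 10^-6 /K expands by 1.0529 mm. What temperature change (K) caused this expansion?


Rearrange dL = alpha * L0 * dT for dT:
  dT = dL / (alpha * L0)
  dL (m) = 1.0529 / 1000 = 0.0010529
  dT = 0.0010529 / ((7.2 x 10^-6) * 0.32) = 457.0 K

457.0 K


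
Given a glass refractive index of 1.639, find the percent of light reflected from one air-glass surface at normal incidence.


Fresnel reflectance at normal incidence:
  R = ((n - 1)/(n + 1))^2
  (n - 1)/(n + 1) = (1.639 - 1)/(1.639 + 1) = 0.242137
  R = 0.242137^2 = 0.0586303
  R(%) = 0.0586303 * 100 = 5.863%

5.863%


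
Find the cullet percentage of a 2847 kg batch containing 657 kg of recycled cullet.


Cullet ratio = (cullet mass / total batch mass) * 100
  Ratio = 657 / 2847 * 100 = 23.08%

23.08%


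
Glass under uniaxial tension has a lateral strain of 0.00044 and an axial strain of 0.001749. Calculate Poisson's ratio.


Poisson's ratio: nu = lateral strain / axial strain
  nu = 0.00044 / 0.001749 = 0.2516

0.2516


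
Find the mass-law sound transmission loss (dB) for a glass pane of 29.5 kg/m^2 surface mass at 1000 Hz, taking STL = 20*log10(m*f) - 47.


Mass law: STL = 20 * log10(m * f) - 47
  m * f = 29.5 * 1000 = 29500
  log10(29500) = 4.46982
  STL = 20 * 4.46982 - 47 = 89.3964 - 47 = 42.4 dB

42.4 dB


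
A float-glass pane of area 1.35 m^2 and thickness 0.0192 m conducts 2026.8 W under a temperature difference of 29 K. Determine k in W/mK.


Fourier's law rearranged: k = Q * t / (A * dT)
  Numerator = 2026.8 * 0.0192 = 38.91456
  Denominator = 1.35 * 29 = 39.15
  k = 38.91456 / 39.15 = 0.994 W/mK

0.994 W/mK


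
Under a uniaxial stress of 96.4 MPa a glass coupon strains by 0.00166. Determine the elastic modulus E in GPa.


Young's modulus: E = stress / strain
  E = 96.4 MPa / 0.00166 = 58072.29 MPa
Convert to GPa: 58072.29 / 1000 = 58.07 GPa

58.07 GPa


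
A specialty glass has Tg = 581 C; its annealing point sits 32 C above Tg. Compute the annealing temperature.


The annealing temperature is Tg plus the offset:
  T_anneal = 581 + 32 = 613 C

613 C


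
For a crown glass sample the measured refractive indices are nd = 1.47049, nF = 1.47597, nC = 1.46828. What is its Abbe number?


Abbe number formula: Vd = (nd - 1) / (nF - nC)
  nd - 1 = 1.47049 - 1 = 0.47049
  nF - nC = 1.47597 - 1.46828 = 0.00769
  Vd = 0.47049 / 0.00769 = 61.18

61.18


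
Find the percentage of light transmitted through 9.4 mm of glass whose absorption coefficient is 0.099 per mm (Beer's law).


Beer-Lambert law: T = exp(-alpha * thickness)
  exponent = -0.099 * 9.4 = -0.9306
  T = exp(-0.9306) = 0.3943
  Percentage = 0.3943 * 100 = 39.43%

39.43%


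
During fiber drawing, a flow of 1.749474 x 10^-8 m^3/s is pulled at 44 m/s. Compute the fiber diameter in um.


Cross-sectional area from continuity:
  A = Q / v = 1.749474 x 10^-8 / 44 = 3.976077 x 10^-10 m^2
Diameter from circular cross-section:
  d = sqrt(4A / pi) * 10^6 (m -> um)
  d = sqrt(4 * 3.976077 x 10^-10 / pi) * 10^6 = 22.5 um

22.5 um


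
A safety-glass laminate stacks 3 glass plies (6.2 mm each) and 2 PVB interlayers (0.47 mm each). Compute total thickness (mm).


Total thickness = glass contribution + PVB contribution
  Glass: 3 * 6.2 = 18.6 mm
  PVB: 2 * 0.47 = 0.94 mm
  Total = 18.6 + 0.94 = 19.54 mm

19.54 mm


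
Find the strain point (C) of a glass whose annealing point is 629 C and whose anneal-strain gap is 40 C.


Strain point = annealing point - difference:
  T_strain = 629 - 40 = 589 C

589 C


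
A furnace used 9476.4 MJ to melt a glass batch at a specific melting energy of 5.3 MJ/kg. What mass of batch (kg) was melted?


Rearrange E = m * s for m:
  m = E / s
  m = 9476.4 / 5.3 = 1788.0 kg

1788.0 kg


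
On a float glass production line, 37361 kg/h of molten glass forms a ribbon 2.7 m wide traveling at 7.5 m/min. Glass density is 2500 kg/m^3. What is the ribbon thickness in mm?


Ribbon cross-section from mass balance:
  Volume rate = throughput / density = 37361 / 2500 = 14.9444 m^3/h
  thickness = volume rate / (speed * 60 * width), i.e.
  thickness = throughput / (60 * speed * width * density) * 1000
  thickness = 37361 / (60 * 7.5 * 2.7 * 2500) * 1000 = 12.3 mm

12.3 mm


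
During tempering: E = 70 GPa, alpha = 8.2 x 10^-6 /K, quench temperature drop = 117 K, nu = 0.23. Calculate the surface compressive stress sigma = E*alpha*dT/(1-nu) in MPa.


Tempering stress: sigma = E * alpha * dT / (1 - nu)
  E (MPa) = 70 * 1000 = 70000
  Numerator = 70000 * (8.2 x 10^-6) * 117 = 67.158
  Denominator = 1 - 0.23 = 0.77
  sigma = 67.158 / 0.77 = 87.2 MPa

87.2 MPa


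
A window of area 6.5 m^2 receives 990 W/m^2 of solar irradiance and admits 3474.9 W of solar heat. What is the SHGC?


Rearrange Q = Area * SHGC * Irradiance:
  SHGC = Q / (Area * Irradiance)
  SHGC = 3474.9 / (6.5 * 990) = 0.54

0.54


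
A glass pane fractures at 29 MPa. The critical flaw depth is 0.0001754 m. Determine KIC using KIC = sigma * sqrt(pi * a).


Fracture toughness: KIC = sigma * sqrt(pi * a)
  pi * a = pi * 0.0001754 = 0.000551035
  sqrt(pi * a) = 0.023474
  KIC = 29 * 0.023474 = 0.681 MPa*sqrt(m)

0.681 MPa*sqrt(m)


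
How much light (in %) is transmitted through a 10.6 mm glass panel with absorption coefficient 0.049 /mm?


Beer-Lambert law: T = exp(-alpha * thickness)
  exponent = -0.049 * 10.6 = -0.5194
  T = exp(-0.5194) = 0.5949
  Percentage = 0.5949 * 100 = 59.49%

59.49%


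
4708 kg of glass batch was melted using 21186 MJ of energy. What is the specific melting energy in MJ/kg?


Rearrange E = m * s for s:
  s = E / m
  s = 21186 / 4708 = 4.5 MJ/kg

4.5 MJ/kg


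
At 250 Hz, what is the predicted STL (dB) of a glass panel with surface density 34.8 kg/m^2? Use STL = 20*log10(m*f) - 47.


Mass law: STL = 20 * log10(m * f) - 47
  m * f = 34.8 * 250 = 8700
  log10(8700) = 3.93952
  STL = 20 * 3.93952 - 47 = 78.7904 - 47 = 31.8 dB

31.8 dB


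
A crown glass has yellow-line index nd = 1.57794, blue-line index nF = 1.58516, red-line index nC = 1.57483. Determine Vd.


Abbe number formula: Vd = (nd - 1) / (nF - nC)
  nd - 1 = 1.57794 - 1 = 0.57794
  nF - nC = 1.58516 - 1.57483 = 0.01033
  Vd = 0.57794 / 0.01033 = 55.95

55.95


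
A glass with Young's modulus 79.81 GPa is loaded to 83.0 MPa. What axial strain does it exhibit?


Rearrange E = sigma / epsilon:
  epsilon = sigma / E
  E (MPa) = 79.81 * 1000 = 79810
  epsilon = 83.0 / 79810 = 0.00104

0.00104


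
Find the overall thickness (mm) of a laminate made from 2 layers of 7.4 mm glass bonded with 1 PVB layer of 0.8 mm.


Total thickness = glass contribution + PVB contribution
  Glass: 2 * 7.4 = 14.8 mm
  PVB: 1 * 0.8 = 0.8 mm
  Total = 14.8 + 0.8 = 15.6 mm

15.6 mm


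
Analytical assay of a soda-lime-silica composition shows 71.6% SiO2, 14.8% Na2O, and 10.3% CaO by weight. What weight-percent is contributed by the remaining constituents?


Sum the three major oxides:
  SiO2 + Na2O + CaO = 71.6 + 14.8 + 10.3 = 96.7%
Subtract from 100%:
  Others = 100 - 96.7 = 3.3%

3.3%


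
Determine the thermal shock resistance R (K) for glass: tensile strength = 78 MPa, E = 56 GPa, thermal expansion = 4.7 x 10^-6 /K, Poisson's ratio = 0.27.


Thermal shock resistance: R = sigma * (1 - nu) / (E * alpha)
  Numerator = 78 * (1 - 0.27) = 56.94
  Denominator = 56 * 1000 * (4.7 x 10^-6) = 0.2632
  R = 56.94 / 0.2632 = 216.3 K

216.3 K


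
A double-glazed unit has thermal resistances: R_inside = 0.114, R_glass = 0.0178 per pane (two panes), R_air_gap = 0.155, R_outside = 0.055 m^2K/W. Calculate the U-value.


Total thermal resistance (series):
  R_total = R_in + R_glass + R_air + R_glass + R_out
  R_total = 0.114 + 0.0178 + 0.155 + 0.0178 + 0.055 = 0.3596 m^2K/W
U-value = 1 / R_total = 1 / 0.3596 = 2.781 W/m^2K

2.781 W/m^2K


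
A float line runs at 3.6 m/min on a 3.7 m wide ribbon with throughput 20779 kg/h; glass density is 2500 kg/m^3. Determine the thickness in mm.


Ribbon cross-section from mass balance:
  Volume rate = throughput / density = 20779 / 2500 = 8.3116 m^3/h
  thickness = volume rate / (speed * 60 * width), i.e.
  thickness = throughput / (60 * speed * width * density) * 1000
  thickness = 20779 / (60 * 3.6 * 3.7 * 2500) * 1000 = 10.4 mm

10.4 mm


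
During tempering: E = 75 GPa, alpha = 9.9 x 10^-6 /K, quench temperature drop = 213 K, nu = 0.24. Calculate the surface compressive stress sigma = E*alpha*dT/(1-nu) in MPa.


Tempering stress: sigma = E * alpha * dT / (1 - nu)
  E (MPa) = 75 * 1000 = 75000
  Numerator = 75000 * (9.9 x 10^-6) * 213 = 158.1525
  Denominator = 1 - 0.24 = 0.76
  sigma = 158.1525 / 0.76 = 208.1 MPa

208.1 MPa


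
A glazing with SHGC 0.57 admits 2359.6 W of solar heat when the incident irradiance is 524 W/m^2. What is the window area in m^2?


Rearrange Q = Area * SHGC * Irradiance:
  Area = Q / (SHGC * Irradiance)
  Area = 2359.6 / (0.57 * 524) = 7.9 m^2

7.9 m^2


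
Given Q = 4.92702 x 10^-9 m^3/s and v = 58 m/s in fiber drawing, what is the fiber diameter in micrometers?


Cross-sectional area from continuity:
  A = Q / v = 4.92702 x 10^-9 / 58 = 8.494862 x 10^-11 m^2
Diameter from circular cross-section:
  d = sqrt(4A / pi) * 10^6 (m -> um)
  d = sqrt(4 * 8.494862 x 10^-11 / pi) * 10^6 = 10.4 um

10.4 um


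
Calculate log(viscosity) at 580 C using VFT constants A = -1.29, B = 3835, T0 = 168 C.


VFT equation: log(eta) = A + B / (T - T0)
  T - T0 = 580 - 168 = 412
  B / (T - T0) = 3835 / 412 = 9.308
  log(eta) = -1.29 + 9.308 = 8.018

8.018


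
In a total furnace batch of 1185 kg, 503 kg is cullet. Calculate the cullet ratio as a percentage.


Cullet ratio = (cullet mass / total batch mass) * 100
  Ratio = 503 / 1185 * 100 = 42.45%

42.45%


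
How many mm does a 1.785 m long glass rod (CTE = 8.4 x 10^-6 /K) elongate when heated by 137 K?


Thermal expansion formula: dL = alpha * L0 * dT
  dL = (8.4 x 10^-6) * 1.785 * 137 = 0.00205418 m
Convert to mm: 0.00205418 * 1000 = 2.0542 mm

2.0542 mm


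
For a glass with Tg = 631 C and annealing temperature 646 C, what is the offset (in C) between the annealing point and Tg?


Offset = T_anneal - Tg:
  offset = 646 - 631 = 15 C

15 C


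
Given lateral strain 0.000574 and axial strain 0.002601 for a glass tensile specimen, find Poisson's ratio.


Poisson's ratio: nu = lateral strain / axial strain
  nu = 0.000574 / 0.002601 = 0.2207

0.2207


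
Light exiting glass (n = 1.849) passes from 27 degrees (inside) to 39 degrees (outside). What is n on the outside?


Apply Snell's law: n1 * sin(theta1) = n2 * sin(theta2)
  n2 = n1 * sin(theta1) / sin(theta2)
  sin(27) = 0.45399
  sin(39) = 0.62932
  n2 = 1.849 * 0.45399 / 0.62932 = 1.3339

1.3339


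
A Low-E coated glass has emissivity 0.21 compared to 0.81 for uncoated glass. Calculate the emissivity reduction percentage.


Percentage reduction = (1 - coated/uncoated) * 100
  Ratio = 0.21 / 0.81 = 0.2593
  Reduction = (1 - 0.2593) * 100 = 74.1%

74.1%


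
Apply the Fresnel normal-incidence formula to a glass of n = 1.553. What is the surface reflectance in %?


Fresnel reflectance at normal incidence:
  R = ((n - 1)/(n + 1))^2
  (n - 1)/(n + 1) = (1.553 - 1)/(1.553 + 1) = 0.216608
  R = 0.216608^2 = 0.046919
  R(%) = 0.046919 * 100 = 4.692%

4.692%


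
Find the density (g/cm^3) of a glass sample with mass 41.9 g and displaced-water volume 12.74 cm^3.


Use the definition of density:
  rho = mass / volume
  rho = 41.9 / 12.74 = 3.289 g/cm^3

3.289 g/cm^3


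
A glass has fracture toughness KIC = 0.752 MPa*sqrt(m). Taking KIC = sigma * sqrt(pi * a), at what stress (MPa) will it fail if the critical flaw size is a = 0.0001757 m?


Rearrange KIC = sigma * sqrt(pi * a):
  sigma = KIC / sqrt(pi * a)
  sqrt(pi * 0.0001757) = 0.023494
  sigma = 0.752 / 0.023494 = 32.01 MPa

32.01 MPa


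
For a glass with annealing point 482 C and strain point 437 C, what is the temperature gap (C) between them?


Gap = T_anneal - T_strain:
  gap = 482 - 437 = 45 C

45 C


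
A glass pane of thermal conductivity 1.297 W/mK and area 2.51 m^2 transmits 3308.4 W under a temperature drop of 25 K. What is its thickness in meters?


Fourier's law: t = k * A * dT / Q
  t = 1.297 * 2.51 * 25 / 3308.4
  t = 81.38675 / 3308.4 = 0.0246 m

0.0246 m


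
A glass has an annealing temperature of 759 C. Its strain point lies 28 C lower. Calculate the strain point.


Strain point = annealing point - difference:
  T_strain = 759 - 28 = 731 C

731 C


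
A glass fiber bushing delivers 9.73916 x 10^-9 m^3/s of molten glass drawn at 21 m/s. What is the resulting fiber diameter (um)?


Cross-sectional area from continuity:
  A = Q / v = 9.73916 x 10^-9 / 21 = 4.637695 x 10^-10 m^2
Diameter from circular cross-section:
  d = sqrt(4A / pi) * 10^6 (m -> um)
  d = sqrt(4 * 4.637695 x 10^-10 / pi) * 10^6 = 24.3 um

24.3 um


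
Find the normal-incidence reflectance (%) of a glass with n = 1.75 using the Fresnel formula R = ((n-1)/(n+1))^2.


Fresnel reflectance at normal incidence:
  R = ((n - 1)/(n + 1))^2
  (n - 1)/(n + 1) = (1.75 - 1)/(1.75 + 1) = 0.272727
  R = 0.272727^2 = 0.07438
  R(%) = 0.07438 * 100 = 7.438%

7.438%


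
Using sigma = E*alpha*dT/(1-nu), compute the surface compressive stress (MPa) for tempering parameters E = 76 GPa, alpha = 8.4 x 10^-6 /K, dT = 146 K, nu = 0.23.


Tempering stress: sigma = E * alpha * dT / (1 - nu)
  E (MPa) = 76 * 1000 = 76000
  Numerator = 76000 * (8.4 x 10^-6) * 146 = 93.2064
  Denominator = 1 - 0.23 = 0.77
  sigma = 93.2064 / 0.77 = 121.0 MPa

121.0 MPa


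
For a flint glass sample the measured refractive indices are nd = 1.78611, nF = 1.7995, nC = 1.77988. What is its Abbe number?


Abbe number formula: Vd = (nd - 1) / (nF - nC)
  nd - 1 = 1.78611 - 1 = 0.78611
  nF - nC = 1.7995 - 1.77988 = 0.01962
  Vd = 0.78611 / 0.01962 = 40.07

40.07


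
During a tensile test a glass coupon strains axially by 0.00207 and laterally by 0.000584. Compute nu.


Poisson's ratio: nu = lateral strain / axial strain
  nu = 0.000584 / 0.00207 = 0.2821

0.2821


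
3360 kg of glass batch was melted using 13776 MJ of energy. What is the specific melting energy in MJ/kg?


Rearrange E = m * s for s:
  s = E / m
  s = 13776 / 3360 = 4.1 MJ/kg

4.1 MJ/kg


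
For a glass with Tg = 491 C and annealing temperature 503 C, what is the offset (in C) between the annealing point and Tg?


Offset = T_anneal - Tg:
  offset = 503 - 491 = 12 C

12 C


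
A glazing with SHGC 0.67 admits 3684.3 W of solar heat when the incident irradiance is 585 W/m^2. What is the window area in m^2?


Rearrange Q = Area * SHGC * Irradiance:
  Area = Q / (SHGC * Irradiance)
  Area = 3684.3 / (0.67 * 585) = 9.4 m^2

9.4 m^2


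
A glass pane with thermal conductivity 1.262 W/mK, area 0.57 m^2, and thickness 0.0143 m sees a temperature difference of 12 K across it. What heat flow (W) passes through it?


Fourier's law: Q = k * A * dT / t
  Q = 1.262 * 0.57 * 12 / 0.0143
  Q = 8.63208 / 0.0143 = 603.6 W

603.6 W


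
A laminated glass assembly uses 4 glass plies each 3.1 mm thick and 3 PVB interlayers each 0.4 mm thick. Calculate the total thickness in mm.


Total thickness = glass contribution + PVB contribution
  Glass: 4 * 3.1 = 12.4 mm
  PVB: 3 * 0.4 = 1.2 mm
  Total = 12.4 + 1.2 = 13.6 mm

13.6 mm


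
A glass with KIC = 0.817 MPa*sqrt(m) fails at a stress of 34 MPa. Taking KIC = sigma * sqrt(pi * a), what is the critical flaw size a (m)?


Rearrange KIC = sigma * sqrt(pi * a):
  sqrt(pi * a) = KIC / sigma
  sqrt(pi * a) = 0.817 / 34 = 0.024029
  a = (KIC / sigma)^2 / pi
  a = 0.024029^2 / pi = 0.0001838 m

0.0001838 m


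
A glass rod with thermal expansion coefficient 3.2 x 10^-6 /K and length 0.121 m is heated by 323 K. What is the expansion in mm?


Thermal expansion formula: dL = alpha * L0 * dT
  dL = (3.2 x 10^-6) * 0.121 * 323 = 0.00012507 m
Convert to mm: 0.00012507 * 1000 = 0.1251 mm

0.1251 mm


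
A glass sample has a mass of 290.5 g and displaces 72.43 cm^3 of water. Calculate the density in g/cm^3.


Use the definition of density:
  rho = mass / volume
  rho = 290.5 / 72.43 = 4.011 g/cm^3

4.011 g/cm^3


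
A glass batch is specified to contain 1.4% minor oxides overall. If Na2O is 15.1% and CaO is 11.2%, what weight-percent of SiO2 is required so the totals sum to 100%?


Known pieces sum to 100%:
  SiO2 = 100 - (others + Na2O + CaO)
  SiO2 = 100 - (1.4 + 15.1 + 11.2) = 72.3%

72.3%


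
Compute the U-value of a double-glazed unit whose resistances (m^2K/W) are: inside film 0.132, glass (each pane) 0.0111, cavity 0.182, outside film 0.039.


Total thermal resistance (series):
  R_total = R_in + R_glass + R_air + R_glass + R_out
  R_total = 0.132 + 0.0111 + 0.182 + 0.0111 + 0.039 = 0.3752 m^2K/W
U-value = 1 / R_total = 1 / 0.3752 = 2.665 W/m^2K

2.665 W/m^2K


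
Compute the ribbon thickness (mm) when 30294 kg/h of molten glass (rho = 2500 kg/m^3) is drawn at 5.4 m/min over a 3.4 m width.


Ribbon cross-section from mass balance:
  Volume rate = throughput / density = 30294 / 2500 = 12.1176 m^3/h
  thickness = volume rate / (speed * 60 * width), i.e.
  thickness = throughput / (60 * speed * width * density) * 1000
  thickness = 30294 / (60 * 5.4 * 3.4 * 2500) * 1000 = 11.0 mm

11.0 mm


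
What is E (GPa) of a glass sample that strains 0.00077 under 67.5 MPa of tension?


Young's modulus: E = stress / strain
  E = 67.5 MPa / 0.00077 = 87662.34 MPa
Convert to GPa: 87662.34 / 1000 = 87.66 GPa

87.66 GPa


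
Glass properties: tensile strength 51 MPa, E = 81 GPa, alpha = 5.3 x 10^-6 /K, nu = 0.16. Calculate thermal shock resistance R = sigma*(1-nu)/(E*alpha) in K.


Thermal shock resistance: R = sigma * (1 - nu) / (E * alpha)
  Numerator = 51 * (1 - 0.16) = 42.84
  Denominator = 81 * 1000 * (5.3 x 10^-6) = 0.4293
  R = 42.84 / 0.4293 = 99.8 K

99.8 K


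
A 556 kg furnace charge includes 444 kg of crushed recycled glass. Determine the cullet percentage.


Cullet ratio = (cullet mass / total batch mass) * 100
  Ratio = 444 / 556 * 100 = 79.86%

79.86%


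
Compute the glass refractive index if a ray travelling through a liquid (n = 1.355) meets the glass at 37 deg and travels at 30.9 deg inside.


Apply Snell's law: n1 * sin(theta1) = n2 * sin(theta2)
  n2 = n1 * sin(theta1) / sin(theta2)
  sin(37) = 0.601815
  sin(30.9) = 0.513541
  n2 = 1.355 * 0.601815 / 0.513541 = 1.5879

1.5879


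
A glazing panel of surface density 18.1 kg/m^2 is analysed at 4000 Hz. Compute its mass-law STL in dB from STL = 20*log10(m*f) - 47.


Mass law: STL = 20 * log10(m * f) - 47
  m * f = 18.1 * 4000 = 72400
  log10(72400) = 4.85974
  STL = 20 * 4.85974 - 47 = 97.1948 - 47 = 50.2 dB

50.2 dB


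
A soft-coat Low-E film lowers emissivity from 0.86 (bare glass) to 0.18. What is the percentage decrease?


Percentage reduction = (1 - coated/uncoated) * 100
  Ratio = 0.18 / 0.86 = 0.2093
  Reduction = (1 - 0.2093) * 100 = 79.1%

79.1%


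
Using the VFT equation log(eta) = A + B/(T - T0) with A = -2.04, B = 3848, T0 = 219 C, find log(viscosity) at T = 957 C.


VFT equation: log(eta) = A + B / (T - T0)
  T - T0 = 957 - 219 = 738
  B / (T - T0) = 3848 / 738 = 5.214
  log(eta) = -2.04 + 5.214 = 3.174

3.174


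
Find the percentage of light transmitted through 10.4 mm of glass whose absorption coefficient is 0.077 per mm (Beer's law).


Beer-Lambert law: T = exp(-alpha * thickness)
  exponent = -0.077 * 10.4 = -0.8008
  T = exp(-0.8008) = 0.449
  Percentage = 0.449 * 100 = 44.9%

44.9%


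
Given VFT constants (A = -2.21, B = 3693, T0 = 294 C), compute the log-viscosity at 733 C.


VFT equation: log(eta) = A + B / (T - T0)
  T - T0 = 733 - 294 = 439
  B / (T - T0) = 3693 / 439 = 8.412
  log(eta) = -2.21 + 8.412 = 6.202

6.202


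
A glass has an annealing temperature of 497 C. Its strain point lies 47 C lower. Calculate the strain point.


Strain point = annealing point - difference:
  T_strain = 497 - 47 = 450 C

450 C


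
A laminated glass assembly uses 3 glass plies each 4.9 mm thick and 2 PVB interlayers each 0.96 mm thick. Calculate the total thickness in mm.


Total thickness = glass contribution + PVB contribution
  Glass: 3 * 4.9 = 14.7 mm
  PVB: 2 * 0.96 = 1.92 mm
  Total = 14.7 + 1.92 = 16.62 mm

16.62 mm


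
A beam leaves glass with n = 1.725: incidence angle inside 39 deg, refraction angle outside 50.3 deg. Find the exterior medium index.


Apply Snell's law: n1 * sin(theta1) = n2 * sin(theta2)
  n2 = n1 * sin(theta1) / sin(theta2)
  sin(39) = 0.62932
  sin(50.3) = 0.7694
  n2 = 1.725 * 0.62932 / 0.7694 = 1.4109

1.4109


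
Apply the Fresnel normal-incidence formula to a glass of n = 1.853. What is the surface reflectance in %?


Fresnel reflectance at normal incidence:
  R = ((n - 1)/(n + 1))^2
  (n - 1)/(n + 1) = (1.853 - 1)/(1.853 + 1) = 0.298984
  R = 0.298984^2 = 0.0893914
  R(%) = 0.0893914 * 100 = 8.939%

8.939%


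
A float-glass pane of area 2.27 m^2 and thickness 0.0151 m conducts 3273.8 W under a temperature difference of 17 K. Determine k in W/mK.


Fourier's law rearranged: k = Q * t / (A * dT)
  Numerator = 3273.8 * 0.0151 = 49.43438
  Denominator = 2.27 * 17 = 38.59
  k = 49.43438 / 38.59 = 1.281 W/mK

1.281 W/mK


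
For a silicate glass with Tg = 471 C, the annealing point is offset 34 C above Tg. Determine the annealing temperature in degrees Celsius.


The annealing temperature is Tg plus the offset:
  T_anneal = 471 + 34 = 505 C

505 C


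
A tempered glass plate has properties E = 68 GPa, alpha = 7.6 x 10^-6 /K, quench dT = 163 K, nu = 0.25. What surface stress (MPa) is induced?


Tempering stress: sigma = E * alpha * dT / (1 - nu)
  E (MPa) = 68 * 1000 = 68000
  Numerator = 68000 * (7.6 x 10^-6) * 163 = 84.2384
  Denominator = 1 - 0.25 = 0.75
  sigma = 84.2384 / 0.75 = 112.3 MPa

112.3 MPa


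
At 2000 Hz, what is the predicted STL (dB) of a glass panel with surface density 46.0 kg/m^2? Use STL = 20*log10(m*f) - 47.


Mass law: STL = 20 * log10(m * f) - 47
  m * f = 46.0 * 2000 = 92000
  log10(92000) = 4.96379
  STL = 20 * 4.96379 - 47 = 99.2758 - 47 = 52.3 dB

52.3 dB


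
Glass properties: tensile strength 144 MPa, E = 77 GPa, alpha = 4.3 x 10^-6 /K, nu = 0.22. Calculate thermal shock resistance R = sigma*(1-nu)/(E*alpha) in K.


Thermal shock resistance: R = sigma * (1 - nu) / (E * alpha)
  Numerator = 144 * (1 - 0.22) = 112.32
  Denominator = 77 * 1000 * (4.3 x 10^-6) = 0.3311
  R = 112.32 / 0.3311 = 339.2 K

339.2 K


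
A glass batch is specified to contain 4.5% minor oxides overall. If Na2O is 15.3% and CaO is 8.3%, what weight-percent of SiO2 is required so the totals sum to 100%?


Known pieces sum to 100%:
  SiO2 = 100 - (others + Na2O + CaO)
  SiO2 = 100 - (4.5 + 15.3 + 8.3) = 71.9%

71.9%


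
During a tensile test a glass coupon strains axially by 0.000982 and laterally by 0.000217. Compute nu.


Poisson's ratio: nu = lateral strain / axial strain
  nu = 0.000217 / 0.000982 = 0.221

0.221


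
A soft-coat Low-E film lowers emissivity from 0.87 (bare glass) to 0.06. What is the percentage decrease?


Percentage reduction = (1 - coated/uncoated) * 100
  Ratio = 0.06 / 0.87 = 0.069
  Reduction = (1 - 0.069) * 100 = 93.1%

93.1%


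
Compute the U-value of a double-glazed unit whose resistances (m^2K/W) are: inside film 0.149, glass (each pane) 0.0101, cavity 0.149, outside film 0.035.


Total thermal resistance (series):
  R_total = R_in + R_glass + R_air + R_glass + R_out
  R_total = 0.149 + 0.0101 + 0.149 + 0.0101 + 0.035 = 0.3532 m^2K/W
U-value = 1 / R_total = 1 / 0.3532 = 2.831 W/m^2K

2.831 W/m^2K


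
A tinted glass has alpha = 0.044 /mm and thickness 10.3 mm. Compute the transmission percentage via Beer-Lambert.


Beer-Lambert law: T = exp(-alpha * thickness)
  exponent = -0.044 * 10.3 = -0.4532
  T = exp(-0.4532) = 0.6356
  Percentage = 0.6356 * 100 = 63.56%

63.56%


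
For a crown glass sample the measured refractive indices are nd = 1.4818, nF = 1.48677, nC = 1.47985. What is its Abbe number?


Abbe number formula: Vd = (nd - 1) / (nF - nC)
  nd - 1 = 1.4818 - 1 = 0.4818
  nF - nC = 1.48677 - 1.47985 = 0.00692
  Vd = 0.4818 / 0.00692 = 69.62

69.62


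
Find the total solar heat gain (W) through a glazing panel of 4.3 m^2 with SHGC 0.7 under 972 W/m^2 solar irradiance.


Solar heat gain: Q = Area * SHGC * Irradiance
  Q = 4.3 * 0.7 * 972 = 2925.7 W

2925.7 W


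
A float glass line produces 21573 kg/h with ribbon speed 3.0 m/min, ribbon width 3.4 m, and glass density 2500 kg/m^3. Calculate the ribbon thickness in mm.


Ribbon cross-section from mass balance:
  Volume rate = throughput / density = 21573 / 2500 = 8.6292 m^3/h
  thickness = volume rate / (speed * 60 * width), i.e.
  thickness = throughput / (60 * speed * width * density) * 1000
  thickness = 21573 / (60 * 3.0 * 3.4 * 2500) * 1000 = 14.1 mm

14.1 mm


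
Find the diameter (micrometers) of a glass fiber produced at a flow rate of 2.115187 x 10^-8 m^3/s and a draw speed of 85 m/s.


Cross-sectional area from continuity:
  A = Q / v = 2.115187 x 10^-8 / 85 = 2.488455 x 10^-10 m^2
Diameter from circular cross-section:
  d = sqrt(4A / pi) * 10^6 (m -> um)
  d = sqrt(4 * 2.488455 x 10^-10 / pi) * 10^6 = 17.8 um

17.8 um


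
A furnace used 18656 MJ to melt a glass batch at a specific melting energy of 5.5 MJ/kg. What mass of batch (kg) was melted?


Rearrange E = m * s for m:
  m = E / s
  m = 18656 / 5.5 = 3392.0 kg

3392.0 kg


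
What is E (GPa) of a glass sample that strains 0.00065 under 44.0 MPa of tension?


Young's modulus: E = stress / strain
  E = 44.0 MPa / 0.00065 = 67692.31 MPa
Convert to GPa: 67692.31 / 1000 = 67.69 GPa

67.69 GPa


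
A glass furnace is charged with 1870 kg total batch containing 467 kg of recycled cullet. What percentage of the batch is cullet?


Cullet ratio = (cullet mass / total batch mass) * 100
  Ratio = 467 / 1870 * 100 = 24.97%

24.97%


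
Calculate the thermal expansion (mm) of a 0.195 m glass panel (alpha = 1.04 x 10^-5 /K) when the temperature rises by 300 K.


Thermal expansion formula: dL = alpha * L0 * dT
  dL = (1.04 x 10^-5) * 0.195 * 300 = 0.0006084 m
Convert to mm: 0.0006084 * 1000 = 0.6084 mm

0.6084 mm


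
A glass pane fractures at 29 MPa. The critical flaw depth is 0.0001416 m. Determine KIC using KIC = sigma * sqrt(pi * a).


Fracture toughness: KIC = sigma * sqrt(pi * a)
  pi * a = pi * 0.0001416 = 0.00044485
  sqrt(pi * a) = 0.021091
  KIC = 29 * 0.021091 = 0.612 MPa*sqrt(m)

0.612 MPa*sqrt(m)


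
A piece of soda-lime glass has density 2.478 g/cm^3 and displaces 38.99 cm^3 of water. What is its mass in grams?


Rearrange rho = m / V:
  m = rho * V
  m = 2.478 * 38.99 = 96.617 g

96.617 g


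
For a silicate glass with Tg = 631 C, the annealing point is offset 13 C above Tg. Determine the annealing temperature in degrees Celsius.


The annealing temperature is Tg plus the offset:
  T_anneal = 631 + 13 = 644 C

644 C


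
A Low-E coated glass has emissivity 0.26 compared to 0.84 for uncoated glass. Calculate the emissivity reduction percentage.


Percentage reduction = (1 - coated/uncoated) * 100
  Ratio = 0.26 / 0.84 = 0.3095
  Reduction = (1 - 0.3095) * 100 = 69.0%

69.0%


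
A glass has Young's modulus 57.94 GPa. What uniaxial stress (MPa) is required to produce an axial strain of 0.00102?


Rearrange E = sigma / epsilon:
  sigma = E * epsilon
  E (MPa) = 57.94 * 1000 = 57940
  sigma = 57940 * 0.00102 = 59.1 MPa

59.1 MPa


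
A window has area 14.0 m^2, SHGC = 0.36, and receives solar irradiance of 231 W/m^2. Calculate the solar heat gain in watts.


Solar heat gain: Q = Area * SHGC * Irradiance
  Q = 14.0 * 0.36 * 231 = 1164.2 W

1164.2 W


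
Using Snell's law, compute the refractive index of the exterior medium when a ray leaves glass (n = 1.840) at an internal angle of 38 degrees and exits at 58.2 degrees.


Apply Snell's law: n1 * sin(theta1) = n2 * sin(theta2)
  n2 = n1 * sin(theta1) / sin(theta2)
  sin(38) = 0.615661
  sin(58.2) = 0.849893
  n2 = 1.840 * 0.615661 / 0.849893 = 1.3329

1.3329


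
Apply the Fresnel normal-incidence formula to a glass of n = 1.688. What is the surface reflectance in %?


Fresnel reflectance at normal incidence:
  R = ((n - 1)/(n + 1))^2
  (n - 1)/(n + 1) = (1.688 - 1)/(1.688 + 1) = 0.255952
  R = 0.255952^2 = 0.0655114
  R(%) = 0.0655114 * 100 = 6.551%

6.551%


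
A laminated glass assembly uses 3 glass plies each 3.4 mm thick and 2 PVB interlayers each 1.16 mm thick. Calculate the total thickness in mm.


Total thickness = glass contribution + PVB contribution
  Glass: 3 * 3.4 = 10.2 mm
  PVB: 2 * 1.16 = 2.32 mm
  Total = 10.2 + 2.32 = 12.52 mm

12.52 mm


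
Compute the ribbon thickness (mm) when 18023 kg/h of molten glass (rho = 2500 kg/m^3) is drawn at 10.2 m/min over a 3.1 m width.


Ribbon cross-section from mass balance:
  Volume rate = throughput / density = 18023 / 2500 = 7.2092 m^3/h
  thickness = volume rate / (speed * 60 * width), i.e.
  thickness = throughput / (60 * speed * width * density) * 1000
  thickness = 18023 / (60 * 10.2 * 3.1 * 2500) * 1000 = 3.8 mm

3.8 mm


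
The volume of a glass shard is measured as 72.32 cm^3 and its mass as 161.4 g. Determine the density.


Use the definition of density:
  rho = mass / volume
  rho = 161.4 / 72.32 = 2.232 g/cm^3

2.232 g/cm^3


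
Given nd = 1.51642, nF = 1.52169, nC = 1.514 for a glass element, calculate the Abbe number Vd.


Abbe number formula: Vd = (nd - 1) / (nF - nC)
  nd - 1 = 1.51642 - 1 = 0.51642
  nF - nC = 1.52169 - 1.514 = 0.00769
  Vd = 0.51642 / 0.00769 = 67.15

67.15


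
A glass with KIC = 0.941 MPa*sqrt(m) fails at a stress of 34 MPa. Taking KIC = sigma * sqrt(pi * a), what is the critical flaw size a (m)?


Rearrange KIC = sigma * sqrt(pi * a):
  sqrt(pi * a) = KIC / sigma
  sqrt(pi * a) = 0.941 / 34 = 0.027676
  a = (KIC / sigma)^2 / pi
  a = 0.027676^2 / pi = 0.0002438 m

0.0002438 m


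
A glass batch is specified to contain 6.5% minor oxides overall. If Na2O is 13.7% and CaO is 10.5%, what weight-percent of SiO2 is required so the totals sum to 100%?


Known pieces sum to 100%:
  SiO2 = 100 - (others + Na2O + CaO)
  SiO2 = 100 - (6.5 + 13.7 + 10.5) = 69.3%

69.3%


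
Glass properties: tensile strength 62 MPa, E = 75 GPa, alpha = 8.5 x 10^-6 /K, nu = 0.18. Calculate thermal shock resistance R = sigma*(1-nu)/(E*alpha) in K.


Thermal shock resistance: R = sigma * (1 - nu) / (E * alpha)
  Numerator = 62 * (1 - 0.18) = 50.84
  Denominator = 75 * 1000 * (8.5 x 10^-6) = 0.6375
  R = 50.84 / 0.6375 = 79.7 K

79.7 K


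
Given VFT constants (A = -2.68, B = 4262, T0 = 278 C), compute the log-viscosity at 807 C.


VFT equation: log(eta) = A + B / (T - T0)
  T - T0 = 807 - 278 = 529
  B / (T - T0) = 4262 / 529 = 8.057
  log(eta) = -2.68 + 8.057 = 5.377

5.377
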